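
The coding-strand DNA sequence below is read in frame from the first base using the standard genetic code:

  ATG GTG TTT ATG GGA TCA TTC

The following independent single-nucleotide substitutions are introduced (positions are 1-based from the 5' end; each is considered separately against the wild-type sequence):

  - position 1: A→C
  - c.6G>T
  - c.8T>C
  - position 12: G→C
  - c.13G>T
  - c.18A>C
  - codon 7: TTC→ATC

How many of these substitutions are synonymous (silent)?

2

Codon 1: ATG (Met) → CTG (Leu) — missense.
Codon 2: GTG (Val) → GTT (Val) — synonymous.
Codon 3: TTT (Phe) → TCT (Ser) — missense.
Codon 4: ATG (Met) → ATC (Ile) — missense.
Codon 5: GGA (Gly) → TGA (Stop) — nonsense.
Codon 6: TCA (Ser) → TCC (Ser) — synonymous.
Codon 7: TTC (Phe) → ATC (Ile) — missense.
Synonymous: 2 of 7.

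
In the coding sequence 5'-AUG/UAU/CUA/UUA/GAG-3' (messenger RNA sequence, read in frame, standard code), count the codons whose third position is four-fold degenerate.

1

Codon 1 AUG (Met): third position 1-fold.
Codon 2 UAU (Tyr): third position 2-fold.
Codon 3 CUA (Leu): third position 4-fold.
Codon 4 UUA (Leu): third position 2-fold.
Codon 5 GAG (Glu): third position 2-fold.
Four-fold degenerate third positions: 1.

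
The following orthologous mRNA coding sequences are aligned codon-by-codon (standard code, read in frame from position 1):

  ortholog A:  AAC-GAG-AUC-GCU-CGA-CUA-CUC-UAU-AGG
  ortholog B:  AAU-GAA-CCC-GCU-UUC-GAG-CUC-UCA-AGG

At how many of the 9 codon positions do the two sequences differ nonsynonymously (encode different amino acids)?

Codon 1: AAC Asn / AAU Asn — synonymous.
Codon 2: GAG Glu / GAA Glu — synonymous.
Codon 3: AUC Ile / CCC Pro — nonsynonymous.
Codon 4: GCU Ala / GCU Ala — identical.
Codon 5: CGA Arg / UUC Phe — nonsynonymous.
Codon 6: CUA Leu / GAG Glu — nonsynonymous.
Codon 7: CUC Leu / CUC Leu — identical.
Codon 8: UAU Tyr / UCA Ser — nonsynonymous.
Codon 9: AGG Arg / AGG Arg — identical.
Nonsynonymous differences: 4.

4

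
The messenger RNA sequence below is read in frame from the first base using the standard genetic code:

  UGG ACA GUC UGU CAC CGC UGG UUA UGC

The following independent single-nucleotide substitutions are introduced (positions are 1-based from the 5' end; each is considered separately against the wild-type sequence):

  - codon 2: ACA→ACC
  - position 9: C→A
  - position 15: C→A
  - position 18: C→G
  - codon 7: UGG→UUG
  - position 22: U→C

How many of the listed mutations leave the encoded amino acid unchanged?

Codon 2: ACA (Thr) → ACC (Thr) — synonymous.
Codon 3: GUC (Val) → GUA (Val) — synonymous.
Codon 5: CAC (His) → CAA (Gln) — missense.
Codon 6: CGC (Arg) → CGG (Arg) — synonymous.
Codon 7: UGG (Trp) → UUG (Leu) — missense.
Codon 8: UUA (Leu) → CUA (Leu) — synonymous.
Synonymous: 4 of 6.

4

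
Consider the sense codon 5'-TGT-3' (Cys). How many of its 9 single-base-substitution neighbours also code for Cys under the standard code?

1

Position 1: none → 0 synonymous.
Position 2: none → 0 synonymous.
Position 3: TGC → 1 synonymous.
Total: 0 + 0 + 1 = 1.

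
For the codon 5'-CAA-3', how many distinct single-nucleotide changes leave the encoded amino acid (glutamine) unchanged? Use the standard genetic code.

1

Position 1: none → 0 synonymous.
Position 2: none → 0 synonymous.
Position 3: CAG → 1 synonymous.
Total: 0 + 0 + 1 = 1.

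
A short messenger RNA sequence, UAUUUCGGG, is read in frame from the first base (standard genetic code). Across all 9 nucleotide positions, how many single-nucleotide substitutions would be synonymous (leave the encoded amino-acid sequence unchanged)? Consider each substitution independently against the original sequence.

Codon 1 (UAU, Tyr): 1 synonymous substitution.
Codon 2 (UUC, Phe): 1 synonymous substitution.
Codon 3 (GGG, Gly): 3 synonymous substitutions.
Total: 1 + 1 + 3 = 5.

5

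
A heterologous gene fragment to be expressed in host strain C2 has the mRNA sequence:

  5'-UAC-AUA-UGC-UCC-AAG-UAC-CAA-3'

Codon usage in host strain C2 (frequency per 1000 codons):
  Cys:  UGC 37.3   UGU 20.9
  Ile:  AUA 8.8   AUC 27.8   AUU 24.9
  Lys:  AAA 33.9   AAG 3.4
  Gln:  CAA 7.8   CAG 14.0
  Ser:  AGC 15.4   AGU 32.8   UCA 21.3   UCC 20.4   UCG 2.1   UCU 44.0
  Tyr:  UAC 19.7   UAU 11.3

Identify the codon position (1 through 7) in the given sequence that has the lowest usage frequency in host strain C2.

Codon 1 UAC (Tyr): 19.7 per 1000.
Codon 2 AUA (Ile): 8.8 per 1000.
Codon 3 UGC (Cys): 37.3 per 1000.
Codon 4 UCC (Ser): 20.4 per 1000.
Codon 5 AAG (Lys): 3.4 per 1000.
Codon 6 UAC (Tyr): 19.7 per 1000.
Codon 7 CAA (Gln): 7.8 per 1000.
Lowest frequency is 3.4 at codon 5.

5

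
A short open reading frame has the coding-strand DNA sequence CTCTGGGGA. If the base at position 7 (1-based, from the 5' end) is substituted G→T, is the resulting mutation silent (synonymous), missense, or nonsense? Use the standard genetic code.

Position 7 falls in codon 3: GGA → Gly.
After the substitution the codon is TGA → Stop.
The new codon is a stop codon, so this is a nonsense mutation.

nonsense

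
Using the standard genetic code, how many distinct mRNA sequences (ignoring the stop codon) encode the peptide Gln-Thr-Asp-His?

Gln: 2 codons.
Thr: 4 codons.
Asp: 2 codons.
His: 2 codons.
2 × 4 × 2 × 2 = 32.

32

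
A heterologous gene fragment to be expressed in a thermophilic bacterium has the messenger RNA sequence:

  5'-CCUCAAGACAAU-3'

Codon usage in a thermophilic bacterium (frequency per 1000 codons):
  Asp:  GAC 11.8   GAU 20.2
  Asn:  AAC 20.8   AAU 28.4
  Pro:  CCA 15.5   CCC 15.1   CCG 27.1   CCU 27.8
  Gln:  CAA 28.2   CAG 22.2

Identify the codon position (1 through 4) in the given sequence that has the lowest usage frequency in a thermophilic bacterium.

Codon 1 CCU (Pro): 27.8 per 1000.
Codon 2 CAA (Gln): 28.2 per 1000.
Codon 3 GAC (Asp): 11.8 per 1000.
Codon 4 AAU (Asn): 28.4 per 1000.
Lowest frequency is 11.8 at codon 3.

3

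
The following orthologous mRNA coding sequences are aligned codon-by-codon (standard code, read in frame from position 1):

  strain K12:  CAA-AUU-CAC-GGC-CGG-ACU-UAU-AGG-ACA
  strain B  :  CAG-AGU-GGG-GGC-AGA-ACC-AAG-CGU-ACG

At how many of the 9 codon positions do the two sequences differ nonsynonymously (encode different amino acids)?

Codon 1: CAA Gln / CAG Gln — synonymous.
Codon 2: AUU Ile / AGU Ser — nonsynonymous.
Codon 3: CAC His / GGG Gly — nonsynonymous.
Codon 4: GGC Gly / GGC Gly — identical.
Codon 5: CGG Arg / AGA Arg — synonymous.
Codon 6: ACU Thr / ACC Thr — synonymous.
Codon 7: UAU Tyr / AAG Lys — nonsynonymous.
Codon 8: AGG Arg / CGU Arg — synonymous.
Codon 9: ACA Thr / ACG Thr — synonymous.
Nonsynonymous differences: 3.

3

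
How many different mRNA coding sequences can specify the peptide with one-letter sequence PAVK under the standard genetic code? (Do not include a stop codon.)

Pro: 4 codons.
Ala: 4 codons.
Val: 4 codons.
Lys: 2 codons.
4 × 4 × 4 × 2 = 128.

128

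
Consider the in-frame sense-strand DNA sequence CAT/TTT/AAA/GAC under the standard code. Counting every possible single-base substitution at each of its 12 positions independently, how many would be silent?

Codon 1 (CAT, His): 1 synonymous substitution.
Codon 2 (TTT, Phe): 1 synonymous substitution.
Codon 3 (AAA, Lys): 1 synonymous substitution.
Codon 4 (GAC, Asp): 1 synonymous substitution.
Total: 1 + 1 + 1 + 1 = 4.

4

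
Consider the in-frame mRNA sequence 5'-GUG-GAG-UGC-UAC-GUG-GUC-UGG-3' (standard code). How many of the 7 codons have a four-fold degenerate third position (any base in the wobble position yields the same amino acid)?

Codon 1 GUG (Val): third position 4-fold.
Codon 2 GAG (Glu): third position 2-fold.
Codon 3 UGC (Cys): third position 2-fold.
Codon 4 UAC (Tyr): third position 2-fold.
Codon 5 GUG (Val): third position 4-fold.
Codon 6 GUC (Val): third position 4-fold.
Codon 7 UGG (Trp): third position 1-fold.
Four-fold degenerate third positions: 3.

3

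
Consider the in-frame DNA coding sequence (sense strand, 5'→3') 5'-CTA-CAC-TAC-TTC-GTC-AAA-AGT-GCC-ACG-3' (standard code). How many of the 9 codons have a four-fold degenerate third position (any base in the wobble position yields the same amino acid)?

4

Codon 1 CTA (Leu): third position 4-fold.
Codon 2 CAC (His): third position 2-fold.
Codon 3 TAC (Tyr): third position 2-fold.
Codon 4 TTC (Phe): third position 2-fold.
Codon 5 GTC (Val): third position 4-fold.
Codon 6 AAA (Lys): third position 2-fold.
Codon 7 AGT (Ser): third position 2-fold.
Codon 8 GCC (Ala): third position 4-fold.
Codon 9 ACG (Thr): third position 4-fold.
Four-fold degenerate third positions: 4.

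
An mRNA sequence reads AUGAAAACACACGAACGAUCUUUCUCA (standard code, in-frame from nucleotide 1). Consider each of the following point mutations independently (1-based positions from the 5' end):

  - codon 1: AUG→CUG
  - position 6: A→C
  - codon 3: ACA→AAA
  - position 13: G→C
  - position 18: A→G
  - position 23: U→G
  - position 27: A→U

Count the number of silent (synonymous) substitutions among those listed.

Codon 1: AUG (Met) → CUG (Leu) — missense.
Codon 2: AAA (Lys) → AAC (Asn) — missense.
Codon 3: ACA (Thr) → AAA (Lys) — missense.
Codon 5: GAA (Glu) → CAA (Gln) — missense.
Codon 6: CGA (Arg) → CGG (Arg) — synonymous.
Codon 8: UUC (Phe) → UGC (Cys) — missense.
Codon 9: UCA (Ser) → UCU (Ser) — synonymous.
Synonymous: 2 of 7.

2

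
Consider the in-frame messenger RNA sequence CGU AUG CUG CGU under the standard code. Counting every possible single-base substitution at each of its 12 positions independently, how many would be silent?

Codon 1 (CGU, Arg): 3 synonymous substitutions.
Codon 2 (AUG, Met): 0 synonymous substitutions.
Codon 3 (CUG, Leu): 4 synonymous substitutions.
Codon 4 (CGU, Arg): 3 synonymous substitutions.
Total: 3 + 0 + 4 + 3 = 10.

10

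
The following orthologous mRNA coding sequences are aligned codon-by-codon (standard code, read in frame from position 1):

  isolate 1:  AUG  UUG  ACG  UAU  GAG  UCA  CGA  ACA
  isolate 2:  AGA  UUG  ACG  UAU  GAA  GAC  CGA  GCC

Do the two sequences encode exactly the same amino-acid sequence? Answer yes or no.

no

Codon 1: AUG Met / AGA Arg — nonsynonymous.
Codon 2: UUG Leu / UUG Leu — identical.
Codon 3: ACG Thr / ACG Thr — identical.
Codon 4: UAU Tyr / UAU Tyr — identical.
Codon 5: GAG Glu / GAA Glu — synonymous.
Codon 6: UCA Ser / GAC Asp — nonsynonymous.
Codon 7: CGA Arg / CGA Arg — identical.
Codon 8: ACA Thr / GCC Ala — nonsynonymous.
Nonsynonymous differences: 3 → different protein.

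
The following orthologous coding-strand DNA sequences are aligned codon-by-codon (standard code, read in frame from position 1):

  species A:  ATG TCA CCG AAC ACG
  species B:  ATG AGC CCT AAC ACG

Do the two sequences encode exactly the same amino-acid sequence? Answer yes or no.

yes

Codon 1: ATG Met / ATG Met — identical.
Codon 2: TCA Ser / AGC Ser — synonymous.
Codon 3: CCG Pro / CCT Pro — synonymous.
Codon 4: AAC Asn / AAC Asn — identical.
Codon 5: ACG Thr / ACG Thr — identical.
Nonsynonymous differences: 0 → same protein.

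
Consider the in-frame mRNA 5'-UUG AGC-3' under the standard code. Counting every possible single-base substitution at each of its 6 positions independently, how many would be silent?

Codon 1 (UUG, Leu): 2 synonymous substitutions.
Codon 2 (AGC, Ser): 1 synonymous substitution.
Total: 2 + 1 = 3.

3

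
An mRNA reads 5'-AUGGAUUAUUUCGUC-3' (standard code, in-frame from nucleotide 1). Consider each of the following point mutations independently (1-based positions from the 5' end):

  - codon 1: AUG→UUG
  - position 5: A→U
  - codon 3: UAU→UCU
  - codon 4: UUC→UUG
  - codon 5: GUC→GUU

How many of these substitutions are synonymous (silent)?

1

Codon 1: AUG (Met) → UUG (Leu) — missense.
Codon 2: GAU (Asp) → GUU (Val) — missense.
Codon 3: UAU (Tyr) → UCU (Ser) — missense.
Codon 4: UUC (Phe) → UUG (Leu) — missense.
Codon 5: GUC (Val) → GUU (Val) — synonymous.
Synonymous: 1 of 5.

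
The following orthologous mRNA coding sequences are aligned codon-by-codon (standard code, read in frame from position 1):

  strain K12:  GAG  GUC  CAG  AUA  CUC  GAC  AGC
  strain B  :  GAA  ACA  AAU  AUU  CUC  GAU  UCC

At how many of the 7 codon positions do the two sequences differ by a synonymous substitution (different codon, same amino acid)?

4

Codon 1: GAG Glu / GAA Glu — synonymous.
Codon 2: GUC Val / ACA Thr — nonsynonymous.
Codon 3: CAG Gln / AAU Asn — nonsynonymous.
Codon 4: AUA Ile / AUU Ile — synonymous.
Codon 5: CUC Leu / CUC Leu — identical.
Codon 6: GAC Asp / GAU Asp — synonymous.
Codon 7: AGC Ser / UCC Ser — synonymous.
Synonymous differences: 4.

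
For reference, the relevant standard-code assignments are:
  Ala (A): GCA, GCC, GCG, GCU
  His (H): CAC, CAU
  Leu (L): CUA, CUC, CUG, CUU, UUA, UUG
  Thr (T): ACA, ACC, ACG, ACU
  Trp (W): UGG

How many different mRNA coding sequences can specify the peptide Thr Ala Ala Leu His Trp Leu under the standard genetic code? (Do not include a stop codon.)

Thr: 4 codons.
Ala: 4 codons.
Ala: 4 codons.
Leu: 6 codons.
His: 2 codons.
Trp: 1 codon.
Leu: 6 codons.
4 × 4 × 4 × 6 × 2 × 1 × 6 = 4608.

4608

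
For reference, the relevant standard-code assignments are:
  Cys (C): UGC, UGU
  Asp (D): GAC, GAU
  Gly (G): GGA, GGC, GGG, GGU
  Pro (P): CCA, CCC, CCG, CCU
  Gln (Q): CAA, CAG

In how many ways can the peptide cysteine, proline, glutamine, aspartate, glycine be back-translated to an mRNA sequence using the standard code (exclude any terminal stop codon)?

Cys: 2 codons.
Pro: 4 codons.
Gln: 2 codons.
Asp: 2 codons.
Gly: 4 codons.
2 × 4 × 2 × 2 × 4 = 128.

128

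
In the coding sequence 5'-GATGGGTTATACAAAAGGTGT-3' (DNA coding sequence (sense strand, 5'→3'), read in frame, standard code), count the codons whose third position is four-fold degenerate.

1

Codon 1 GAT (Asp): third position 2-fold.
Codon 2 GGG (Gly): third position 4-fold.
Codon 3 TTA (Leu): third position 2-fold.
Codon 4 TAC (Tyr): third position 2-fold.
Codon 5 AAA (Lys): third position 2-fold.
Codon 6 AGG (Arg): third position 2-fold.
Codon 7 TGT (Cys): third position 2-fold.
Four-fold degenerate third positions: 1.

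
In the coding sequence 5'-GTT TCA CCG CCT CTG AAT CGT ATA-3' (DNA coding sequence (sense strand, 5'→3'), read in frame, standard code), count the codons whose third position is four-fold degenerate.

Codon 1 GTT (Val): third position 4-fold.
Codon 2 TCA (Ser): third position 4-fold.
Codon 3 CCG (Pro): third position 4-fold.
Codon 4 CCT (Pro): third position 4-fold.
Codon 5 CTG (Leu): third position 4-fold.
Codon 6 AAT (Asn): third position 2-fold.
Codon 7 CGT (Arg): third position 4-fold.
Codon 8 ATA (Ile): third position 3-fold.
Four-fold degenerate third positions: 6.

6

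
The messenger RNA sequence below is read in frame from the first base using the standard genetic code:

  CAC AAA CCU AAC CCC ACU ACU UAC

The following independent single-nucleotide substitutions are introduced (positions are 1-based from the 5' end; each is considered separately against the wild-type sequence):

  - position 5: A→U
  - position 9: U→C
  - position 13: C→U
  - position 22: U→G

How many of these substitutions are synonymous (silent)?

Codon 2: AAA (Lys) → AUA (Ile) — missense.
Codon 3: CCU (Pro) → CCC (Pro) — synonymous.
Codon 5: CCC (Pro) → UCC (Ser) — missense.
Codon 8: UAC (Tyr) → GAC (Asp) — missense.
Synonymous: 1 of 4.

1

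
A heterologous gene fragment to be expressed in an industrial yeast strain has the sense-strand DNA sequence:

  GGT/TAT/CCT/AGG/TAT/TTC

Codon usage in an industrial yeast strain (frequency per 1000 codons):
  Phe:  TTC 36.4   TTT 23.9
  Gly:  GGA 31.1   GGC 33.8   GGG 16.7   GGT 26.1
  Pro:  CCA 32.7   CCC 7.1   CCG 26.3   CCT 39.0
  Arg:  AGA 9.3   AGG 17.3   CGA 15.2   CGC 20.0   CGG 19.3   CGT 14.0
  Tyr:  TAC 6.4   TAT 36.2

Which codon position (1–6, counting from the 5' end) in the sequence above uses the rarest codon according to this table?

4

Codon 1 GGT (Gly): 26.1 per 1000.
Codon 2 TAT (Tyr): 36.2 per 1000.
Codon 3 CCT (Pro): 39.0 per 1000.
Codon 4 AGG (Arg): 17.3 per 1000.
Codon 5 TAT (Tyr): 36.2 per 1000.
Codon 6 TTC (Phe): 36.4 per 1000.
Lowest frequency is 17.3 at codon 4.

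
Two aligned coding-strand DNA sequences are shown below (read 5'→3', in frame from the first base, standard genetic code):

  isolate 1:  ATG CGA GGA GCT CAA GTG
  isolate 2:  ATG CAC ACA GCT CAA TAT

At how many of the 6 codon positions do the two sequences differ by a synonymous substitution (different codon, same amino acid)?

0

Codon 1: ATG Met / ATG Met — identical.
Codon 2: CGA Arg / CAC His — nonsynonymous.
Codon 3: GGA Gly / ACA Thr — nonsynonymous.
Codon 4: GCT Ala / GCT Ala — identical.
Codon 5: CAA Gln / CAA Gln — identical.
Codon 6: GTG Val / TAT Tyr — nonsynonymous.
Synonymous differences: 0.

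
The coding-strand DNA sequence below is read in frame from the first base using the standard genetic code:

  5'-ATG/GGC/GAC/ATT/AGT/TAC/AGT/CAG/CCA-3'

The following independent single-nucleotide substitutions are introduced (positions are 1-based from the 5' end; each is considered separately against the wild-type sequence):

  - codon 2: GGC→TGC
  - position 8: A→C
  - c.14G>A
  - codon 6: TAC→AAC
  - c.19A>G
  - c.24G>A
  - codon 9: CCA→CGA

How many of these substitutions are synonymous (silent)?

1

Codon 2: GGC (Gly) → TGC (Cys) — missense.
Codon 3: GAC (Asp) → GCC (Ala) — missense.
Codon 5: AGT (Ser) → AAT (Asn) — missense.
Codon 6: TAC (Tyr) → AAC (Asn) — missense.
Codon 7: AGT (Ser) → GGT (Gly) — missense.
Codon 8: CAG (Gln) → CAA (Gln) — synonymous.
Codon 9: CCA (Pro) → CGA (Arg) — missense.
Synonymous: 1 of 7.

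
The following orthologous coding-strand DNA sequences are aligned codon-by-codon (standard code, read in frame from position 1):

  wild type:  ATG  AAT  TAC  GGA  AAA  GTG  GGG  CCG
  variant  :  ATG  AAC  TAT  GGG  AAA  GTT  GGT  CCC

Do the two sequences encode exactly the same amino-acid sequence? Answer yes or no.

yes

Codon 1: ATG Met / ATG Met — identical.
Codon 2: AAT Asn / AAC Asn — synonymous.
Codon 3: TAC Tyr / TAT Tyr — synonymous.
Codon 4: GGA Gly / GGG Gly — synonymous.
Codon 5: AAA Lys / AAA Lys — identical.
Codon 6: GTG Val / GTT Val — synonymous.
Codon 7: GGG Gly / GGT Gly — synonymous.
Codon 8: CCG Pro / CCC Pro — synonymous.
Nonsynonymous differences: 0 → same protein.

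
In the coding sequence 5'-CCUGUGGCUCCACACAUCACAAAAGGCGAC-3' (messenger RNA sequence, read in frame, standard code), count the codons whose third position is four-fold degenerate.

Codon 1 CCU (Pro): third position 4-fold.
Codon 2 GUG (Val): third position 4-fold.
Codon 3 GCU (Ala): third position 4-fold.
Codon 4 CCA (Pro): third position 4-fold.
Codon 5 CAC (His): third position 2-fold.
Codon 6 AUC (Ile): third position 3-fold.
Codon 7 ACA (Thr): third position 4-fold.
Codon 8 AAA (Lys): third position 2-fold.
Codon 9 GGC (Gly): third position 4-fold.
Codon 10 GAC (Asp): third position 2-fold.
Four-fold degenerate third positions: 6.

6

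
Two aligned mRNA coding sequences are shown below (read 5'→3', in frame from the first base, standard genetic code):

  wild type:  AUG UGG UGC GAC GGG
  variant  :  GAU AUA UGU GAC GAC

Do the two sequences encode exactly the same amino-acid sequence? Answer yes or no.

Codon 1: AUG Met / GAU Asp — nonsynonymous.
Codon 2: UGG Trp / AUA Ile — nonsynonymous.
Codon 3: UGC Cys / UGU Cys — synonymous.
Codon 4: GAC Asp / GAC Asp — identical.
Codon 5: GGG Gly / GAC Asp — nonsynonymous.
Nonsynonymous differences: 3 → different protein.

no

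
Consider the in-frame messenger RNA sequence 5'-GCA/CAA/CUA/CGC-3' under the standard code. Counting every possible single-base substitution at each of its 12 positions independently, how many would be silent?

Codon 1 (GCA, Ala): 3 synonymous substitutions.
Codon 2 (CAA, Gln): 1 synonymous substitution.
Codon 3 (CUA, Leu): 4 synonymous substitutions.
Codon 4 (CGC, Arg): 3 synonymous substitutions.
Total: 3 + 1 + 4 + 3 = 11.

11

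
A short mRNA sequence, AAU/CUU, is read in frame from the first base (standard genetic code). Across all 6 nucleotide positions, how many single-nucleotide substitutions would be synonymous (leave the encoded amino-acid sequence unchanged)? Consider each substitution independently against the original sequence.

Codon 1 (AAU, Asn): 1 synonymous substitution.
Codon 2 (CUU, Leu): 3 synonymous substitutions.
Total: 1 + 3 = 4.

4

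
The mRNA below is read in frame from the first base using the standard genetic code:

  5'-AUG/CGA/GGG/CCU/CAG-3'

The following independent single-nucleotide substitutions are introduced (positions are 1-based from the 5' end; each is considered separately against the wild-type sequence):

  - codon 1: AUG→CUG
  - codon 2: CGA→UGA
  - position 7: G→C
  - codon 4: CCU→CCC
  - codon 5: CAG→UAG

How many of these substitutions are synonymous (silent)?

Codon 1: AUG (Met) → CUG (Leu) — missense.
Codon 2: CGA (Arg) → UGA (Stop) — nonsense.
Codon 3: GGG (Gly) → CGG (Arg) — missense.
Codon 4: CCU (Pro) → CCC (Pro) — synonymous.
Codon 5: CAG (Gln) → UAG (Stop) — nonsense.
Synonymous: 1 of 5.

1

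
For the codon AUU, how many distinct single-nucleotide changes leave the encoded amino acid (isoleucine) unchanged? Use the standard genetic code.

Position 1: none → 0 synonymous.
Position 2: none → 0 synonymous.
Position 3: AUC, AUA → 2 synonymous.
Total: 0 + 0 + 2 = 2.

2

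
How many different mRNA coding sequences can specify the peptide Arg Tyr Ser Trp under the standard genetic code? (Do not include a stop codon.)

Arg: 6 codons.
Tyr: 2 codons.
Ser: 6 codons.
Trp: 1 codon.
6 × 2 × 6 × 1 = 72.

72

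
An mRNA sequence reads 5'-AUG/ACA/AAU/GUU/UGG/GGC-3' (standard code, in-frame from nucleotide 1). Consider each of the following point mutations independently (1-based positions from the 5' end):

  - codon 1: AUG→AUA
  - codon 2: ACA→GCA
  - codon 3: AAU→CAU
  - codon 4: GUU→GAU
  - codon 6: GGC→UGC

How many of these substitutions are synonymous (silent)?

0

Codon 1: AUG (Met) → AUA (Ile) — missense.
Codon 2: ACA (Thr) → GCA (Ala) — missense.
Codon 3: AAU (Asn) → CAU (His) — missense.
Codon 4: GUU (Val) → GAU (Asp) — missense.
Codon 6: GGC (Gly) → UGC (Cys) — missense.
Synonymous: 0 of 5.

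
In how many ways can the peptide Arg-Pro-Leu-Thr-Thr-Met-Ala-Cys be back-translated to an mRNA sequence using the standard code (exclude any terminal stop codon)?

18432

Arg: 6 codons.
Pro: 4 codons.
Leu: 6 codons.
Thr: 4 codons.
Thr: 4 codons.
Met: 1 codon.
Ala: 4 codons.
Cys: 2 codons.
6 × 4 × 6 × 4 × 4 × 1 × 4 × 2 = 18432.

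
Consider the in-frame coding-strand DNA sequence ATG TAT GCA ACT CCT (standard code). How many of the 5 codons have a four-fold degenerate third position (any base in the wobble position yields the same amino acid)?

Codon 1 ATG (Met): third position 1-fold.
Codon 2 TAT (Tyr): third position 2-fold.
Codon 3 GCA (Ala): third position 4-fold.
Codon 4 ACT (Thr): third position 4-fold.
Codon 5 CCT (Pro): third position 4-fold.
Four-fold degenerate third positions: 3.

3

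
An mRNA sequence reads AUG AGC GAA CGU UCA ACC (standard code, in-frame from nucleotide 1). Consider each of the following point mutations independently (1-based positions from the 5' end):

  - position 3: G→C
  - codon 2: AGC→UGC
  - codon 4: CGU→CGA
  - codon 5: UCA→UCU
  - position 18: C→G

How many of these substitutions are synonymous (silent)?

Codon 1: AUG (Met) → AUC (Ile) — missense.
Codon 2: AGC (Ser) → UGC (Cys) — missense.
Codon 4: CGU (Arg) → CGA (Arg) — synonymous.
Codon 5: UCA (Ser) → UCU (Ser) — synonymous.
Codon 6: ACC (Thr) → ACG (Thr) — synonymous.
Synonymous: 3 of 5.

3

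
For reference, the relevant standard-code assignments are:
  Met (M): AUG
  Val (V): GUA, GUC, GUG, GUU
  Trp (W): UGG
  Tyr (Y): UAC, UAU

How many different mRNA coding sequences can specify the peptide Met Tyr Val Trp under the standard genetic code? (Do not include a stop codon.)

8

Met: 1 codon.
Tyr: 2 codons.
Val: 4 codons.
Trp: 1 codon.
1 × 2 × 4 × 1 = 8.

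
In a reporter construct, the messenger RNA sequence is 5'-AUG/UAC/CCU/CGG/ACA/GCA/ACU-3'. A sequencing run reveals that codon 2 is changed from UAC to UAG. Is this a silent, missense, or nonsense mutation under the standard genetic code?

Position 6 falls in codon 2: UAC → Tyr.
After the substitution the codon is UAG → Stop.
The new codon is a stop codon, so this is a nonsense mutation.

nonsense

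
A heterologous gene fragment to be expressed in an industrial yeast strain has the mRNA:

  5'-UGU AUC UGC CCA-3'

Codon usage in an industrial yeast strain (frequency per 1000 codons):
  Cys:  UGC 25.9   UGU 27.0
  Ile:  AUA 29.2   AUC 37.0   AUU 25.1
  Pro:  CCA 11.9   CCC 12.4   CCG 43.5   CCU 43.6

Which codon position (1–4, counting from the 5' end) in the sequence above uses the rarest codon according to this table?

4

Codon 1 UGU (Cys): 27.0 per 1000.
Codon 2 AUC (Ile): 37.0 per 1000.
Codon 3 UGC (Cys): 25.9 per 1000.
Codon 4 CCA (Pro): 11.9 per 1000.
Lowest frequency is 11.9 at codon 4.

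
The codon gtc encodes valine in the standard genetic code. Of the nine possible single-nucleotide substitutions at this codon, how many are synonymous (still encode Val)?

3

Position 1: none → 0 synonymous.
Position 2: none → 0 synonymous.
Position 3: GTT, GTA, GTG → 3 synonymous.
Total: 0 + 0 + 3 = 3.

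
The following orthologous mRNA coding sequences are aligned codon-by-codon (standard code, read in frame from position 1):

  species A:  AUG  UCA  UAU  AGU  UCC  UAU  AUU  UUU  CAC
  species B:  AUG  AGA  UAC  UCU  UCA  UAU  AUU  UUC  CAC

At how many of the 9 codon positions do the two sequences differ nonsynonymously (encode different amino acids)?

1

Codon 1: AUG Met / AUG Met — identical.
Codon 2: UCA Ser / AGA Arg — nonsynonymous.
Codon 3: UAU Tyr / UAC Tyr — synonymous.
Codon 4: AGU Ser / UCU Ser — synonymous.
Codon 5: UCC Ser / UCA Ser — synonymous.
Codon 6: UAU Tyr / UAU Tyr — identical.
Codon 7: AUU Ile / AUU Ile — identical.
Codon 8: UUU Phe / UUC Phe — synonymous.
Codon 9: CAC His / CAC His — identical.
Nonsynonymous differences: 1.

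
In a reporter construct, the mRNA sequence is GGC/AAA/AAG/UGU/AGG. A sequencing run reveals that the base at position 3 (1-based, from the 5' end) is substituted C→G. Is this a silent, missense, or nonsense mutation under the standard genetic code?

Position 3 falls in codon 1: GGC → Gly.
After the substitution the codon is GGG → Gly.
Both encode Gly, so the change is synonymous.

silent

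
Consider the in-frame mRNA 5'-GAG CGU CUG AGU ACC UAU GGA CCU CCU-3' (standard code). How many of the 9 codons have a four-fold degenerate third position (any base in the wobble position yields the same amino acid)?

Codon 1 GAG (Glu): third position 2-fold.
Codon 2 CGU (Arg): third position 4-fold.
Codon 3 CUG (Leu): third position 4-fold.
Codon 4 AGU (Ser): third position 2-fold.
Codon 5 ACC (Thr): third position 4-fold.
Codon 6 UAU (Tyr): third position 2-fold.
Codon 7 GGA (Gly): third position 4-fold.
Codon 8 CCU (Pro): third position 4-fold.
Codon 9 CCU (Pro): third position 4-fold.
Four-fold degenerate third positions: 6.

6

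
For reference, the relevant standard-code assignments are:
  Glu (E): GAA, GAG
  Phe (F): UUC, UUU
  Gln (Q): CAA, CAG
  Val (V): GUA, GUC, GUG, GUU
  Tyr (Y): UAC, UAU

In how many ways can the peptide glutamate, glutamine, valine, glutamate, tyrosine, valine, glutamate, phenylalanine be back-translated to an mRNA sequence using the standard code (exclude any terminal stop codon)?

Glu: 2 codons.
Gln: 2 codons.
Val: 4 codons.
Glu: 2 codons.
Tyr: 2 codons.
Val: 4 codons.
Glu: 2 codons.
Phe: 2 codons.
2 × 2 × 4 × 2 × 2 × 4 × 2 × 2 = 1024.

1024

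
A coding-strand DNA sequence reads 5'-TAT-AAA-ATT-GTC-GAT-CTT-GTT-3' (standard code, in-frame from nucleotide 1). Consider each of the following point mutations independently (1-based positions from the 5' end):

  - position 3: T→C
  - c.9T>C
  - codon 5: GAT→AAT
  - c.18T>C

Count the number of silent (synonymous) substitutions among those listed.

3

Codon 1: TAT (Tyr) → TAC (Tyr) — synonymous.
Codon 3: ATT (Ile) → ATC (Ile) — synonymous.
Codon 5: GAT (Asp) → AAT (Asn) — missense.
Codon 6: CTT (Leu) → CTC (Leu) — synonymous.
Synonymous: 3 of 4.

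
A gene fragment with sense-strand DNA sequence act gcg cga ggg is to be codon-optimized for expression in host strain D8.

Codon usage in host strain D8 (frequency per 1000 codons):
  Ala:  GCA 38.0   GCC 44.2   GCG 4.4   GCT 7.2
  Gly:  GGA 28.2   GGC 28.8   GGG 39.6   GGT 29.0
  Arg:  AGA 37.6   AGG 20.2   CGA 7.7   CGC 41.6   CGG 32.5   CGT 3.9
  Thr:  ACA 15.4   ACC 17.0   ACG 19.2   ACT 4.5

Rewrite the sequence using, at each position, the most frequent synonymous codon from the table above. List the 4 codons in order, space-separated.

Codon 1 (Thr): best is ACG at 19.2.
Codon 2 (Ala): best is GCC at 44.2.
Codon 3 (Arg): best is CGC at 41.6.
Codon 4 (Gly): best is GGG at 39.6.

ACG GCC CGC GGG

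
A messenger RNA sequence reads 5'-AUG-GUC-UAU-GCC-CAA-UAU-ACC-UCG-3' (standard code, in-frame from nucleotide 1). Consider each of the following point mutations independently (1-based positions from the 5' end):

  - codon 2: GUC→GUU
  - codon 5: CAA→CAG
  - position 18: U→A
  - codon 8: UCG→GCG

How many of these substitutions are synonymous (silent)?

Codon 2: GUC (Val) → GUU (Val) — synonymous.
Codon 5: CAA (Gln) → CAG (Gln) — synonymous.
Codon 6: UAU (Tyr) → UAA (Stop) — nonsense.
Codon 8: UCG (Ser) → GCG (Ala) — missense.
Synonymous: 2 of 4.

2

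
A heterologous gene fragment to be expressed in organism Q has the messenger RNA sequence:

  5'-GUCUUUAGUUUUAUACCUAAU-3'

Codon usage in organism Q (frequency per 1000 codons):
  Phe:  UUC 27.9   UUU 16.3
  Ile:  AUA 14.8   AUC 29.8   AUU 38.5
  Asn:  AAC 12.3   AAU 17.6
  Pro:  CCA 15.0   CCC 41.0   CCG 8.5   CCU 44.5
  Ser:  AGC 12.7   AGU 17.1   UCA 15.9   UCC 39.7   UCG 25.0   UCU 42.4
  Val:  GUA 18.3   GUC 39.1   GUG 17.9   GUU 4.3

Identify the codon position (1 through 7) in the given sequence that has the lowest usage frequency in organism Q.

5

Codon 1 GUC (Val): 39.1 per 1000.
Codon 2 UUU (Phe): 16.3 per 1000.
Codon 3 AGU (Ser): 17.1 per 1000.
Codon 4 UUU (Phe): 16.3 per 1000.
Codon 5 AUA (Ile): 14.8 per 1000.
Codon 6 CCU (Pro): 44.5 per 1000.
Codon 7 AAU (Asn): 17.6 per 1000.
Lowest frequency is 14.8 at codon 5.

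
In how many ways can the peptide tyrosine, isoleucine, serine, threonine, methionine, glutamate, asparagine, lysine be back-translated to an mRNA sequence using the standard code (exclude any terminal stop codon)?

Tyr: 2 codons.
Ile: 3 codons.
Ser: 6 codons.
Thr: 4 codons.
Met: 1 codon.
Glu: 2 codons.
Asn: 2 codons.
Lys: 2 codons.
2 × 3 × 6 × 4 × 1 × 2 × 2 × 2 = 1152.

1152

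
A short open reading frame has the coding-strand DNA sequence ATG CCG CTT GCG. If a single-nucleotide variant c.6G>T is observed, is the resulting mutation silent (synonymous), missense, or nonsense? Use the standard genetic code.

silent

Position 6 falls in codon 2: CCG → Pro.
After the substitution the codon is CCT → Pro.
Both encode Pro, so the change is synonymous.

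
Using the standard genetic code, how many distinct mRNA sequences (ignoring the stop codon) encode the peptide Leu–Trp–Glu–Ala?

48

Leu: 6 codons.
Trp: 1 codon.
Glu: 2 codons.
Ala: 4 codons.
6 × 1 × 2 × 4 = 48.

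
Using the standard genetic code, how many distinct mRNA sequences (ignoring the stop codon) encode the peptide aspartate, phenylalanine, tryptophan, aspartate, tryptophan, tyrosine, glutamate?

32

Asp: 2 codons.
Phe: 2 codons.
Trp: 1 codon.
Asp: 2 codons.
Trp: 1 codon.
Tyr: 2 codons.
Glu: 2 codons.
2 × 2 × 1 × 2 × 1 × 2 × 2 = 32.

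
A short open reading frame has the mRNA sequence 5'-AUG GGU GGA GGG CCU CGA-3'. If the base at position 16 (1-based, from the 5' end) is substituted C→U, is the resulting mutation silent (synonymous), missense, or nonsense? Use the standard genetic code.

nonsense

Position 16 falls in codon 6: CGA → Arg.
After the substitution the codon is UGA → Stop.
The new codon is a stop codon, so this is a nonsense mutation.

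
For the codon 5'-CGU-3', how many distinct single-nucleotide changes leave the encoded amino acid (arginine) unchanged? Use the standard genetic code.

3

Position 1: none → 0 synonymous.
Position 2: none → 0 synonymous.
Position 3: CGC, CGA, CGG → 3 synonymous.
Total: 0 + 0 + 3 = 3.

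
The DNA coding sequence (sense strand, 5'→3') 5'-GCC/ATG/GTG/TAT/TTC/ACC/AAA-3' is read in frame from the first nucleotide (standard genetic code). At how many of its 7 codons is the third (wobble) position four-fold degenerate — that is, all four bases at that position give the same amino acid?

3

Codon 1 GCC (Ala): third position 4-fold.
Codon 2 ATG (Met): third position 1-fold.
Codon 3 GTG (Val): third position 4-fold.
Codon 4 TAT (Tyr): third position 2-fold.
Codon 5 TTC (Phe): third position 2-fold.
Codon 6 ACC (Thr): third position 4-fold.
Codon 7 AAA (Lys): third position 2-fold.
Four-fold degenerate third positions: 3.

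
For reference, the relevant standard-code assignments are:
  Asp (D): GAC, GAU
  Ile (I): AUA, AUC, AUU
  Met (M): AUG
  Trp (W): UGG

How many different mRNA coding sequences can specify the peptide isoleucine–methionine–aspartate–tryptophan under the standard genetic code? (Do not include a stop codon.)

Ile: 3 codons.
Met: 1 codon.
Asp: 2 codons.
Trp: 1 codon.
3 × 1 × 2 × 1 = 6.

6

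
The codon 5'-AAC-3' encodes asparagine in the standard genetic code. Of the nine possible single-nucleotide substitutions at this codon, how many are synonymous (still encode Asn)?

1

Position 1: none → 0 synonymous.
Position 2: none → 0 synonymous.
Position 3: AAU → 1 synonymous.
Total: 0 + 0 + 1 = 1.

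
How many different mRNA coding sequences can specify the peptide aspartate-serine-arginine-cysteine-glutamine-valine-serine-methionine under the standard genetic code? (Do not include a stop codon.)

Asp: 2 codons.
Ser: 6 codons.
Arg: 6 codons.
Cys: 2 codons.
Gln: 2 codons.
Val: 4 codons.
Ser: 6 codons.
Met: 1 codon.
2 × 6 × 6 × 2 × 2 × 4 × 6 × 1 = 6912.

6912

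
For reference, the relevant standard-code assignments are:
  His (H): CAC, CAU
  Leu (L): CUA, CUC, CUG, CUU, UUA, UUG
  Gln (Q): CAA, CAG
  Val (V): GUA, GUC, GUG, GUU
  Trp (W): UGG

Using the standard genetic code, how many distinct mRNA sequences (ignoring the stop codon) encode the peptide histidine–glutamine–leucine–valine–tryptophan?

His: 2 codons.
Gln: 2 codons.
Leu: 6 codons.
Val: 4 codons.
Trp: 1 codon.
2 × 2 × 6 × 4 × 1 = 96.

96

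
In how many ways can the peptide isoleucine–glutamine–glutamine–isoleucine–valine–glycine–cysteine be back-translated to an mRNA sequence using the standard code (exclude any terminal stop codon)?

Ile: 3 codons.
Gln: 2 codons.
Gln: 2 codons.
Ile: 3 codons.
Val: 4 codons.
Gly: 4 codons.
Cys: 2 codons.
3 × 2 × 2 × 3 × 4 × 4 × 2 = 1152.

1152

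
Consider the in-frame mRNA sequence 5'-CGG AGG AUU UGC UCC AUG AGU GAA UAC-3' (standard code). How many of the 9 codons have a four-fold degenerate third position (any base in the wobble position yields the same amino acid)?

2

Codon 1 CGG (Arg): third position 4-fold.
Codon 2 AGG (Arg): third position 2-fold.
Codon 3 AUU (Ile): third position 3-fold.
Codon 4 UGC (Cys): third position 2-fold.
Codon 5 UCC (Ser): third position 4-fold.
Codon 6 AUG (Met): third position 1-fold.
Codon 7 AGU (Ser): third position 2-fold.
Codon 8 GAA (Glu): third position 2-fold.
Codon 9 UAC (Tyr): third position 2-fold.
Four-fold degenerate third positions: 2.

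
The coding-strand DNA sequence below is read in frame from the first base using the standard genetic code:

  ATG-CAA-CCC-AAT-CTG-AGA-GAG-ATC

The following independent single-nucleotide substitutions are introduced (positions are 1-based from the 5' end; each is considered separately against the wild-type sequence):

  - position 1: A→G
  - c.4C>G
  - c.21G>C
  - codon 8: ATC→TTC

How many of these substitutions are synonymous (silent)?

0

Codon 1: ATG (Met) → GTG (Val) — missense.
Codon 2: CAA (Gln) → GAA (Glu) — missense.
Codon 7: GAG (Glu) → GAC (Asp) — missense.
Codon 8: ATC (Ile) → TTC (Phe) — missense.
Synonymous: 0 of 4.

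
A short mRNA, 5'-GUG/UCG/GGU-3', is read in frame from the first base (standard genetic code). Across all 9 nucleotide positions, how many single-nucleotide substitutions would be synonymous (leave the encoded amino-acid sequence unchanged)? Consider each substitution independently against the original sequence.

9

Codon 1 (GUG, Val): 3 synonymous substitutions.
Codon 2 (UCG, Ser): 3 synonymous substitutions.
Codon 3 (GGU, Gly): 3 synonymous substitutions.
Total: 3 + 3 + 3 = 9.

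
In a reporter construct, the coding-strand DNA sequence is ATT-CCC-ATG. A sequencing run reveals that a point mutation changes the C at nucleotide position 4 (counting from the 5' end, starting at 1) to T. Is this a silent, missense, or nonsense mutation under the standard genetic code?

missense

Position 4 falls in codon 2: CCC → Pro.
After the substitution the codon is TCC → Ser.
Pro ≠ Ser, so this is a missense mutation.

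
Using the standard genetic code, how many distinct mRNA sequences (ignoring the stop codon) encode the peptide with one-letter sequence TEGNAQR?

3072

Thr: 4 codons.
Glu: 2 codons.
Gly: 4 codons.
Asn: 2 codons.
Ala: 4 codons.
Gln: 2 codons.
Arg: 6 codons.
4 × 2 × 4 × 2 × 4 × 2 × 6 = 3072.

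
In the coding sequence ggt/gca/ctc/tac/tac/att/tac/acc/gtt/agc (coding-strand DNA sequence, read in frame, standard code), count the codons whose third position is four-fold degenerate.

Codon 1 GGT (Gly): third position 4-fold.
Codon 2 GCA (Ala): third position 4-fold.
Codon 3 CTC (Leu): third position 4-fold.
Codon 4 TAC (Tyr): third position 2-fold.
Codon 5 TAC (Tyr): third position 2-fold.
Codon 6 ATT (Ile): third position 3-fold.
Codon 7 TAC (Tyr): third position 2-fold.
Codon 8 ACC (Thr): third position 4-fold.
Codon 9 GTT (Val): third position 4-fold.
Codon 10 AGC (Ser): third position 2-fold.
Four-fold degenerate third positions: 5.

5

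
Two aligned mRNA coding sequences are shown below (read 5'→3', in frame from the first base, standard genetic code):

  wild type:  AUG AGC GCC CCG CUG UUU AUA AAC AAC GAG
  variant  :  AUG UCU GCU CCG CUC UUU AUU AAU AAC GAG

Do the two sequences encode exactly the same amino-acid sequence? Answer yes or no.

yes

Codon 1: AUG Met / AUG Met — identical.
Codon 2: AGC Ser / UCU Ser — synonymous.
Codon 3: GCC Ala / GCU Ala — synonymous.
Codon 4: CCG Pro / CCG Pro — identical.
Codon 5: CUG Leu / CUC Leu — synonymous.
Codon 6: UUU Phe / UUU Phe — identical.
Codon 7: AUA Ile / AUU Ile — synonymous.
Codon 8: AAC Asn / AAU Asn — synonymous.
Codon 9: AAC Asn / AAC Asn — identical.
Codon 10: GAG Glu / GAG Glu — identical.
Nonsynonymous differences: 0 → same protein.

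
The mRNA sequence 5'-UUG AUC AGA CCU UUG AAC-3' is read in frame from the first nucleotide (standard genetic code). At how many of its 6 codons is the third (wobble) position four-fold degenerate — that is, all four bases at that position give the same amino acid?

1

Codon 1 UUG (Leu): third position 2-fold.
Codon 2 AUC (Ile): third position 3-fold.
Codon 3 AGA (Arg): third position 2-fold.
Codon 4 CCU (Pro): third position 4-fold.
Codon 5 UUG (Leu): third position 2-fold.
Codon 6 AAC (Asn): third position 2-fold.
Four-fold degenerate third positions: 1.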